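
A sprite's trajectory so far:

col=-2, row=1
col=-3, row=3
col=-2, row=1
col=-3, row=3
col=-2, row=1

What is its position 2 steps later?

The jumps are (-1, +2), (+1, -2), (-1, +2), (+1, -2) — a geometric progression with ratio -1.
step 5: col=-2, row=1 + (-1, +2) → col=-3, row=3
step 6: col=-3, row=3 + (+1, -2) → col=-2, row=1

col=-2, row=1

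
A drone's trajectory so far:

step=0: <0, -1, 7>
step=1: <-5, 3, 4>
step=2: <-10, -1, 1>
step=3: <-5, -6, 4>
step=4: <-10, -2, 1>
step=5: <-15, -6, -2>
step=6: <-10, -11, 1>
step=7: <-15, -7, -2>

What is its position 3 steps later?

The moves between consecutive positions are <-5, +4, -3>, <-5, -4, -3>, <+5, -5, +3>, <-5, +4, -3>, <-5, -4, -3>, <+5, -5, +3>, <-5, +4, -3>; they repeat the 3-cycle [<-5, +4, -3>, <-5, -4, -3>, <+5, -5, +3>].
step 8: apply <-5, -4, -3> → <-20, -11, -5>
step 9: apply <+5, -5, +3> → <-15, -16, -2>
step 10: apply <-5, +4, -3> → <-20, -12, -5>

<-20, -12, -5>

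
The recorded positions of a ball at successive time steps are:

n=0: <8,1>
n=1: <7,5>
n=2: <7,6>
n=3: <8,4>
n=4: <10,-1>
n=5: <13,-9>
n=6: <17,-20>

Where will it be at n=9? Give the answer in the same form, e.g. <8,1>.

Taking differences between consecutive positions: <-1,+4>, <+0,+1>, <+1,-2>, <+2,-5>, <+3,-8>, <+4,-11>. These grow by <+1,-3> each step.
step 7: <17,-20> + <+5,-14> → <22,-34>
step 8: <22,-34> + <+6,-17> → <28,-51>
step 9: <28,-51> + <+7,-20> → <35,-71>

<35,-71>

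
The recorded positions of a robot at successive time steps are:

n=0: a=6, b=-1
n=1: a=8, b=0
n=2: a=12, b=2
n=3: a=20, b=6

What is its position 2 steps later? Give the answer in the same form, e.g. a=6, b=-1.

a=68, b=30

Consecutive displacements (+2,+1), (+4,+2), (+8,+4) scale by a factor of 2 each step.
step 4: a=20, b=6 + (+16,+8) → a=36, b=14
step 5: a=36, b=14 + (+32,+16) → a=68, b=30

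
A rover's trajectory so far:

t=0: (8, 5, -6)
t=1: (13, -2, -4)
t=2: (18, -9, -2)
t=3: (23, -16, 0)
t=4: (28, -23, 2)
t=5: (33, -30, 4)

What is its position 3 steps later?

Each step adds (+5, -7, +2) to the position.
step 6: (33, -30, 4) + (+5, -7, +2) → (38, -37, 6)
step 7: (38, -37, 6) + (+5, -7, +2) → (43, -44, 8)
step 8: (43, -44, 8) + (+5, -7, +2) → (48, -51, 10)

(48, -51, 10)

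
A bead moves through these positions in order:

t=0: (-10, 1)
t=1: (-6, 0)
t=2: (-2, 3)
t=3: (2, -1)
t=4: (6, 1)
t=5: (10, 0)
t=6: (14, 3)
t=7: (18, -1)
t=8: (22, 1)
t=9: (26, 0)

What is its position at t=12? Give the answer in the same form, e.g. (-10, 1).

(38, 1)

First: linear, +4 per step → 38 at step 12.
Second: cycles through 1, 0, 3, -1 every 4 steps. Step 12 lands at position 0 of the cycle → 1.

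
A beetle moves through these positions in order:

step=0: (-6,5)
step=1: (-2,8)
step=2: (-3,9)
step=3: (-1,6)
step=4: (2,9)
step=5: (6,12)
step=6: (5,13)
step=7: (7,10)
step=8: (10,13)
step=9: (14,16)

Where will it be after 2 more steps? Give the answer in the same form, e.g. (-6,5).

Differencing gives (+4,+3), (-1,+1), (+2,-3), (+3,+3), (+4,+3), (-1,+1), (+2,-3), (+3,+3), (+4,+3). This is the pattern (+4,+3), (-1,+1), (+2,-3), (+3,+3) repeated.
step 10: apply (-1,+1) → (13,17)
step 11: apply (+2,-3) → (15,14)

(15,14)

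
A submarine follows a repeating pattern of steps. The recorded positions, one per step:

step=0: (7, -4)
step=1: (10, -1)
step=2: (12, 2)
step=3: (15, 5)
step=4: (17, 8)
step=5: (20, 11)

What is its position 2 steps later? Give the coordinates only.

(25, 17)

Step-to-step displacements: (+3, +3), (+2, +3), (+3, +3), (+2, +3), (+3, +3) — a repeating cycle of length 2.
step 6: apply (+2, +3) → (22, 14)
step 7: apply (+3, +3) → (25, 17)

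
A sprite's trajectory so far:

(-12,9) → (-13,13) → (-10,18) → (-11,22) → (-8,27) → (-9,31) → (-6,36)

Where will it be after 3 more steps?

Step-to-step displacements: (-1,+4), (+3,+5), (-1,+4), (+3,+5), (-1,+4), (+3,+5) — a repeating cycle of length 2.
step 7: apply (-1,+4) → (-7,40)
step 8: apply (+3,+5) → (-4,45)
step 9: apply (-1,+4) → (-5,49)

(-5,49)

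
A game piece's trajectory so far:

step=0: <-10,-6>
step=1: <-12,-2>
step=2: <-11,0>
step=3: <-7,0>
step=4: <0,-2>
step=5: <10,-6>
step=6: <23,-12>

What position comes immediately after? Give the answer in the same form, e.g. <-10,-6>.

Successive displacements: <-2,+4>, <+1,+2>, <+4,+0>, <+7,-2>, <+10,-4>, <+13,-6> — each changes by <+3,-2>.
step 7: <23,-12> + <+16,-8> → <39,-20>

<39,-20>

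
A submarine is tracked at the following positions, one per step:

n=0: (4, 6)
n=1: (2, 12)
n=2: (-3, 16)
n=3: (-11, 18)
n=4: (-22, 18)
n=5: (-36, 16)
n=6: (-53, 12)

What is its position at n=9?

(-122, -12)

Taking differences between consecutive positions: (-2, +6), (-5, +4), (-8, +2), (-11, +0), (-14, -2), (-17, -4). These grow by (-3, -2) each step.
step 7: (-53, 12) + (-20, -6) → (-73, 6)
step 8: (-73, 6) + (-23, -8) → (-96, -2)
step 9: (-96, -2) + (-26, -10) → (-122, -12)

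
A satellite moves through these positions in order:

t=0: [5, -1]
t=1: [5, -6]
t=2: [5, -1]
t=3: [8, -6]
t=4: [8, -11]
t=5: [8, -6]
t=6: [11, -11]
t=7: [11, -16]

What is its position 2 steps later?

The moves between consecutive positions are [+0, -5], [+0, +5], [+3, -5], [+0, -5], [+0, +5], [+3, -5], [+0, -5]; they repeat the 3-cycle [[+0, -5], [+0, +5], [+3, -5]].
step 8: apply [+0, +5] → [11, -11]
step 9: apply [+3, -5] → [14, -16]

[14, -16]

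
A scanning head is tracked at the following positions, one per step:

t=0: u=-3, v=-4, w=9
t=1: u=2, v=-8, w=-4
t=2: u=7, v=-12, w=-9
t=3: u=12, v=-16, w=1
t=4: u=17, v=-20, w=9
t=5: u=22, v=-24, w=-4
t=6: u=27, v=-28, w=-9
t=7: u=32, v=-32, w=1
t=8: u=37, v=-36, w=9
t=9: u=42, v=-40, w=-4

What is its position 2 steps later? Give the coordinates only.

The u coordinate changes by +5 each step, so at step 11 it is -3 + 11·(5) = 52.
The v coordinate changes by -4 each step, so at step 11 it is -4 + 11·(-4) = -48.
The w coordinate repeats the cycle [9, -4, -9, 1] with period 4; step 11 mod 4 = 3, giving 1.

u=52, v=-48, w=1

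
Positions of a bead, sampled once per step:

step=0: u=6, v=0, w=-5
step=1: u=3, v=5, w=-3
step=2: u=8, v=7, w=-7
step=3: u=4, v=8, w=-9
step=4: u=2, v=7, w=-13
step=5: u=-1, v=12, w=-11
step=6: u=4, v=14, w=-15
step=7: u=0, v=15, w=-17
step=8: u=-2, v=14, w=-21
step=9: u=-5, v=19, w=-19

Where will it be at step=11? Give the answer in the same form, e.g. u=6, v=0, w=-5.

u=-4, v=22, w=-25

Step-to-step displacements: (-3,+5,+2), (+5,+2,-4), (-4,+1,-2), (-2,-1,-4), (-3,+5,+2), (+5,+2,-4), (-4,+1,-2), (-2,-1,-4), (-3,+5,+2) — a repeating cycle of length 4.
step 10: apply (+5,+2,-4) → u=0, v=21, w=-23
step 11: apply (-4,+1,-2) → u=-4, v=22, w=-25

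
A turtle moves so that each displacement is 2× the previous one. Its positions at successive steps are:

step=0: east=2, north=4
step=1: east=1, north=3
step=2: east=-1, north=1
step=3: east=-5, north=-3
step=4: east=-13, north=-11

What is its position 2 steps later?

The jumps are (-1, -1), (-2, -2), (-4, -4), (-8, -8) — a geometric progression with ratio 2.
step 5: east=-13, north=-11 + (-16, -16) → east=-29, north=-27
step 6: east=-29, north=-27 + (-32, -32) → east=-61, north=-59

east=-61, north=-59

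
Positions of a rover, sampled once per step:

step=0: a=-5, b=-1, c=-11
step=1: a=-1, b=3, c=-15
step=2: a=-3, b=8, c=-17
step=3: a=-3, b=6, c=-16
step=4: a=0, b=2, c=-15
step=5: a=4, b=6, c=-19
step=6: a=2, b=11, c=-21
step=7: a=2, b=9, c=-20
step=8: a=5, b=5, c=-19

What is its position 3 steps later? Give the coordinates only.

Differencing gives (+4, +4, -4), (-2, +5, -2), (+0, -2, +1), (+3, -4, +1), (+4, +4, -4), (-2, +5, -2), (+0, -2, +1), (+3, -4, +1). This is the pattern (+4, +4, -4), (-2, +5, -2), (+0, -2, +1), (+3, -4, +1) repeated.
step 9: apply (+4, +4, -4) → a=9, b=9, c=-23
step 10: apply (-2, +5, -2) → a=7, b=14, c=-25
step 11: apply (+0, -2, +1) → a=7, b=12, c=-24

a=7, b=12, c=-24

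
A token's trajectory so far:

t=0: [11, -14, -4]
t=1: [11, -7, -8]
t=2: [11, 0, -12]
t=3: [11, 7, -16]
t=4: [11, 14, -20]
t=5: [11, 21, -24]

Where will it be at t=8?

[11, 42, -36]

Each step adds [+0, +7, -4] to the position.
step 6: [11, 21, -24] + [+0, +7, -4] → [11, 28, -28]
step 7: [11, 28, -28] + [+0, +7, -4] → [11, 35, -32]
step 8: [11, 35, -32] + [+0, +7, -4] → [11, 42, -36]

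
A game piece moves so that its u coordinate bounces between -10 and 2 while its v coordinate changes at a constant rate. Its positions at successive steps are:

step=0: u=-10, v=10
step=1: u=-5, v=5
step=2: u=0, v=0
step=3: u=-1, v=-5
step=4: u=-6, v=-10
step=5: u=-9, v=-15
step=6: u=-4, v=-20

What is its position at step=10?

u=-8, v=-40

The u coordinate reflects between -10 and 2, moving 5 per step.
  step 7: -4 → 1
  step 8: 1 → -2
  step 9: -2 → -7
  step 10: -7 → -8
The v coordinate changes by -5 each step: at step 10 it is -40.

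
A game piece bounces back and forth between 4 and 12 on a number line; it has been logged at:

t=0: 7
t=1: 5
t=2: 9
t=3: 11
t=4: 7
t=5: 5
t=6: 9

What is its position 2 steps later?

The value reflects between 4 and 12, moving 4 per step.
  step 7: 9 → 11
  step 8: 11 → 7

7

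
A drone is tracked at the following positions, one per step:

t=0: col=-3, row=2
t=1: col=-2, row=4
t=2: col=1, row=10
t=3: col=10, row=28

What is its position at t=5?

The jumps are (+1,+2), (+3,+6), (+9,+18) — a geometric progression with ratio 3.
step 4: col=10, row=28 + (+27,+54) → col=37, row=82
step 5: col=37, row=82 + (+81,+162) → col=118, row=244

col=118, row=244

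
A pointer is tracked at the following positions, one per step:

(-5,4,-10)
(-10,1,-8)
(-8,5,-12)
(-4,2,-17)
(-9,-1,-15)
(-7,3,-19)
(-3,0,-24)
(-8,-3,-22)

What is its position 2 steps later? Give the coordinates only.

(-2,-2,-31)

The moves between consecutive positions are (-5,-3,+2), (+2,+4,-4), (+4,-3,-5), (-5,-3,+2), (+2,+4,-4), (+4,-3,-5), (-5,-3,+2); they repeat the 3-cycle [(-5,-3,+2), (+2,+4,-4), (+4,-3,-5)].
step 8: apply (+2,+4,-4) → (-6,1,-26)
step 9: apply (+4,-3,-5) → (-2,-2,-31)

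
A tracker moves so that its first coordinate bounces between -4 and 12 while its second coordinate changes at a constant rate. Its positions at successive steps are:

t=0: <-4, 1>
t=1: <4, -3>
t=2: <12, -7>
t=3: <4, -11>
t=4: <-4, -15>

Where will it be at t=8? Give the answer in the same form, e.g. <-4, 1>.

The first coordinate travels 8 per step and bounces off the walls at -4 and 12.
  step 5: -4 → 4
  step 6: 4 → 12
  step 7: 12 → 4
  step 8: 4 → -4
The second coordinate changes by -4 each step: at step 8 it is -31.

<-4, -31>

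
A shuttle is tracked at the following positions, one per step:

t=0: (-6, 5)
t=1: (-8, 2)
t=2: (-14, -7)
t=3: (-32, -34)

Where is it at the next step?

Consecutive displacements (-2, -3), (-6, -9), (-18, -27) scale by a factor of 3 each step.
step 4: (-32, -34) + (-54, -81) → (-86, -115)

(-86, -115)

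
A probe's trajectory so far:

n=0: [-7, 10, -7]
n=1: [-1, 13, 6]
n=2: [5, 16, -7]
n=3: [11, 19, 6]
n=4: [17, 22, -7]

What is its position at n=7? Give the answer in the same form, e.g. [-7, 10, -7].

[35, 31, 6]

First: linear, +6 per step → 35 at step 7.
Second: linear, +3 per step → 31 at step 7.
Third: cycles through -7, 6 every 2 steps. Step 7 lands at position 1 of the cycle → 6.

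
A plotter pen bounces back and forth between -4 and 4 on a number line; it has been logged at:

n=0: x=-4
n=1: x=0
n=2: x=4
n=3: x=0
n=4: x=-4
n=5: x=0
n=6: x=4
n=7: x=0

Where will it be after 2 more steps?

x=0

The value travels 4 per step and bounces off the walls at -4 and 4.
  step 8: 0 → -4
  step 9: -4 → 0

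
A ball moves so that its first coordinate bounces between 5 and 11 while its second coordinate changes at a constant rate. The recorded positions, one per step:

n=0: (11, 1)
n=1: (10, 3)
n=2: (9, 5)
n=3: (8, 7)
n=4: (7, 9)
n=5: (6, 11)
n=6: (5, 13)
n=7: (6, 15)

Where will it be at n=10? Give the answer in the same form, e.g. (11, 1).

The first coordinate reflects between 5 and 11, moving 1 per step.
  step 8: 6 → 7
  step 9: 7 → 8
  step 10: 8 → 9
The second coordinate changes by +2 each step: at step 10 it is 21.

(9, 21)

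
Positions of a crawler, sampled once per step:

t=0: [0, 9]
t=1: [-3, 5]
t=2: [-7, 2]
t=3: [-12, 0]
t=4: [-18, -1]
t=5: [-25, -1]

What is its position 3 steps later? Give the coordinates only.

[-52, 5]

Successive displacements: [-3, -4], [-4, -3], [-5, -2], [-6, -1], [-7, +0] — each changes by [-1, +1].
step 6: [-25, -1] + [-8, +1] → [-33, 0]
step 7: [-33, 0] + [-9, +2] → [-42, 2]
step 8: [-42, 2] + [-10, +3] → [-52, 5]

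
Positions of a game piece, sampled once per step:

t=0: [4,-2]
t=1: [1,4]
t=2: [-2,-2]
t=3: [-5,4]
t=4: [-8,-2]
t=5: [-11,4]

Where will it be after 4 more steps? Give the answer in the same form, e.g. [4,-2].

[-23,4]

The first coordinate changes by -3 each step, so at step 9 it is 4 + 9·(-3) = -23.
The second coordinate repeats the cycle [-2, 4] with period 2; step 9 mod 2 = 1, giving 4.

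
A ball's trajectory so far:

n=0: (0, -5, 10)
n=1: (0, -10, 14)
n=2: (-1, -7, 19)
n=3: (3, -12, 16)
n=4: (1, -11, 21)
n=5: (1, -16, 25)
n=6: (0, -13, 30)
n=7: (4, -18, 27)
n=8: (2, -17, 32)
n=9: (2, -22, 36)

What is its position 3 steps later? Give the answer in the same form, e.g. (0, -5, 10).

The moves between consecutive positions are (+0, -5, +4), (-1, +3, +5), (+4, -5, -3), (-2, +1, +5), (+0, -5, +4), (-1, +3, +5), (+4, -5, -3), (-2, +1, +5), (+0, -5, +4); they repeat the 4-cycle [(+0, -5, +4), (-1, +3, +5), (+4, -5, -3), (-2, +1, +5)].
step 10: apply (-1, +3, +5) → (1, -19, 41)
step 11: apply (+4, -5, -3) → (5, -24, 38)
step 12: apply (-2, +1, +5) → (3, -23, 43)

(3, -23, 43)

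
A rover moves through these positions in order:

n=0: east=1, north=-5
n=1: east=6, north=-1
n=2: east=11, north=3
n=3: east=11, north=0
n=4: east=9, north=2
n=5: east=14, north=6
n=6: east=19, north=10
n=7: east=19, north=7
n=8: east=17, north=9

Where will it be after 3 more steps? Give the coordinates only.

The moves between consecutive positions are (+5,+4), (+5,+4), (+0,-3), (-2,+2), (+5,+4), (+5,+4), (+0,-3), (-2,+2); they repeat the 4-cycle [(+5,+4), (+5,+4), (+0,-3), (-2,+2)].
step 9: apply (+5,+4) → east=22, north=13
step 10: apply (+5,+4) → east=27, north=17
step 11: apply (+0,-3) → east=27, north=14

east=27, north=14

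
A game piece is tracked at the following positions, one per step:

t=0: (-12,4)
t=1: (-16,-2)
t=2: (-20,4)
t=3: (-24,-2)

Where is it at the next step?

The first coordinate changes by -4 each step, so at step 4 it is -12 + 4·(-4) = -28.
The second coordinate repeats the cycle [4, -2] with period 2; step 4 mod 2 = 0, giving 4.

(-28,4)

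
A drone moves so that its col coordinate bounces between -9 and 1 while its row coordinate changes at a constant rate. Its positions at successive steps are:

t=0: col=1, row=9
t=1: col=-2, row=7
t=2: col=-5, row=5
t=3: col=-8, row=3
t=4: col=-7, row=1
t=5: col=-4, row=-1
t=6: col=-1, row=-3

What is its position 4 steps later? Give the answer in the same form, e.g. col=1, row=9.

col=-9, row=-11

The col coordinate travels 3 per step and bounces off the walls at -9 and 1.
  step 7: -1 → 0
  step 8: 0 → -3
  step 9: -3 → -6
  step 10: -6 → -9
The row coordinate changes by -2 each step: at step 10 it is -11.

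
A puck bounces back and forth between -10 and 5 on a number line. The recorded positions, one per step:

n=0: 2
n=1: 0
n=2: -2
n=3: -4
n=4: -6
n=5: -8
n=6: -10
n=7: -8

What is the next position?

The value travels 2 per step and bounces off the walls at -10 and 5.
  step 8: -8 → -6

-6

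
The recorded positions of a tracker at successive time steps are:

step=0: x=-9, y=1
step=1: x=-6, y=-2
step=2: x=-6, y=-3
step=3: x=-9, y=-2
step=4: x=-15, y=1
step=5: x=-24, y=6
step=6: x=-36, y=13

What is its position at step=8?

x=-69, y=33

Successive displacements: (+3, -3), (+0, -1), (-3, +1), (-6, +3), (-9, +5), (-12, +7) — each changes by (-3, +2).
step 7: x=-36, y=13 + (-15, +9) → x=-51, y=22
step 8: x=-51, y=22 + (-18, +11) → x=-69, y=33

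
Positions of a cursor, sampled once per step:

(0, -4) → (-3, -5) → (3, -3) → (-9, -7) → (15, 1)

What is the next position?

(-33, -15)

The jumps are (-3, -1), (+6, +2), (-12, -4), (+24, +8) — a geometric progression with ratio -2.
step 5: (15, 1) + (-48, -16) → (-33, -15)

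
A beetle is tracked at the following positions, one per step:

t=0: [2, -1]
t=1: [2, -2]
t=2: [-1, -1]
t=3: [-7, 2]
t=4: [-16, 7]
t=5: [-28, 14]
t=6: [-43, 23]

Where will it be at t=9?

First differences are [+0, -1], [-3, +1], [-6, +3], [-9, +5], [-12, +7], [-15, +9]; their common second difference is [-3, +2] (constant acceleration).
step 7: [-43, 23] + [-18, +11] → [-61, 34]
step 8: [-61, 34] + [-21, +13] → [-82, 47]
step 9: [-82, 47] + [-24, +15] → [-106, 62]

[-106, 62]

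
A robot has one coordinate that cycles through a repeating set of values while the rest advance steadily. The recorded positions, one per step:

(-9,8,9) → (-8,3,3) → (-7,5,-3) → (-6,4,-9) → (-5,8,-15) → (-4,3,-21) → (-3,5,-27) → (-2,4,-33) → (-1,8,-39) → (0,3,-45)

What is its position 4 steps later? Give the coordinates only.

The first coordinate changes by +1 each step, so at step 13 it is -9 + 13·(1) = 4.
The second coordinate repeats the cycle [8, 3, 5, 4] with period 4; step 13 mod 4 = 1, giving 3.
The third coordinate changes by -6 each step, so at step 13 it is 9 + 13·(-6) = -69.

(4,3,-69)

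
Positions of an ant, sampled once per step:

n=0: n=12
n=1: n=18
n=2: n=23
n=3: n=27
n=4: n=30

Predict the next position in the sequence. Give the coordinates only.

n=32

First differences are +6, +5, +4, +3; their common second difference is -1 (constant acceleration).
step 5: 30 + 2 → n=32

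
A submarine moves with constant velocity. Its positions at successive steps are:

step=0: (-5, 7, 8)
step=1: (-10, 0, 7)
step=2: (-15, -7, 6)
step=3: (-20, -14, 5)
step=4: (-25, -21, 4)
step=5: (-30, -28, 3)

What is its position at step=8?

(-45, -49, 0)

Constant displacement of (-5, -7, -1) per step.
step 6: (-30, -28, 3) + (-5, -7, -1) → (-35, -35, 2)
step 7: (-35, -35, 2) + (-5, -7, -1) → (-40, -42, 1)
step 8: (-40, -42, 1) + (-5, -7, -1) → (-45, -49, 0)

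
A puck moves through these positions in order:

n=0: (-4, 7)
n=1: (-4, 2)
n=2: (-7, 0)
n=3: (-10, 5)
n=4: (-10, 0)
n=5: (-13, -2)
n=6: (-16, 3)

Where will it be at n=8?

(-19, -4)

Differencing gives (+0, -5), (-3, -2), (-3, +5), (+0, -5), (-3, -2), (-3, +5). This is the pattern (+0, -5), (-3, -2), (-3, +5) repeated.
step 7: apply (+0, -5) → (-16, -2)
step 8: apply (-3, -2) → (-19, -4)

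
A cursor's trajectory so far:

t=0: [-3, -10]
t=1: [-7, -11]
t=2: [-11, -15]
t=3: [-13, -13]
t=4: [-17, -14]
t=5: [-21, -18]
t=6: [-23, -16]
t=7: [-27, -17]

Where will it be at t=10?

[-37, -20]

Differencing gives [-4, -1], [-4, -4], [-2, +2], [-4, -1], [-4, -4], [-2, +2], [-4, -1]. This is the pattern [-4, -1], [-4, -4], [-2, +2] repeated.
step 8: apply [-4, -4] → [-31, -21]
step 9: apply [-2, +2] → [-33, -19]
step 10: apply [-4, -1] → [-37, -20]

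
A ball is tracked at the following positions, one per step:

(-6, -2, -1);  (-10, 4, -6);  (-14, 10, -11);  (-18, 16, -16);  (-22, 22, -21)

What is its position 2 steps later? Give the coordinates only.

(-30, 34, -31)

Each step adds (-4, +6, -5) to the position.
step 5: (-22, 22, -21) + (-4, +6, -5) → (-26, 28, -26)
step 6: (-26, 28, -26) + (-4, +6, -5) → (-30, 34, -31)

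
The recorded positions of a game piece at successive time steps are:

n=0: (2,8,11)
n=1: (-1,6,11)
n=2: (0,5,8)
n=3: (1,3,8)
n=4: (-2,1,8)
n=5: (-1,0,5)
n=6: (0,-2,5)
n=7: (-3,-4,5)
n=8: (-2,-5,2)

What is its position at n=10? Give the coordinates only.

Step-to-step displacements: (-3,-2,+0), (+1,-1,-3), (+1,-2,+0), (-3,-2,+0), (+1,-1,-3), (+1,-2,+0), (-3,-2,+0), (+1,-1,-3) — a repeating cycle of length 3.
step 9: apply (+1,-2,+0) → (-1,-7,2)
step 10: apply (-3,-2,+0) → (-4,-9,2)

(-4,-9,2)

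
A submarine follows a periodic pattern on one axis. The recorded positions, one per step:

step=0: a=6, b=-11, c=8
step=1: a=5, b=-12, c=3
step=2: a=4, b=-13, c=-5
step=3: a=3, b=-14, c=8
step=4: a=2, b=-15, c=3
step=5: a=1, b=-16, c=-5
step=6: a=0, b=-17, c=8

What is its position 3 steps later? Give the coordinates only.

a=-3, b=-20, c=8

A: linear, -1 per step → -3 at step 9.
B: linear, -1 per step → -20 at step 9.
C: cycles through 8, 3, -5 every 3 steps. Step 9 lands at position 0 of the cycle → 8.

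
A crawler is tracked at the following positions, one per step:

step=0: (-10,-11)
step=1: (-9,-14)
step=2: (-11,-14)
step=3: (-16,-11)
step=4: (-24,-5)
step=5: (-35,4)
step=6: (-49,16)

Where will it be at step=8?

First differences are (+1,-3), (-2,+0), (-5,+3), (-8,+6), (-11,+9), (-14,+12); their common second difference is (-3,+3) (constant acceleration).
step 7: (-49,16) + (-17,+15) → (-66,31)
step 8: (-66,31) + (-20,+18) → (-86,49)

(-86,49)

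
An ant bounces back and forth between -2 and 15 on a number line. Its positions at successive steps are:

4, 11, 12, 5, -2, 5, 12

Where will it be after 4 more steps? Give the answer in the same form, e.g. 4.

6

The value travels 7 per step and bounces off the walls at -2 and 15.
  step 7: 12 → 11
  step 8: 11 → 4
  step 9: 4 → -1
  step 10: -1 → 6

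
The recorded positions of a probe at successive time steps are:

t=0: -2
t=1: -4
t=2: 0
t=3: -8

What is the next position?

The jumps are -2, +4, -8 — a geometric progression with ratio -2.
step 4: -8 + 16 → 8

8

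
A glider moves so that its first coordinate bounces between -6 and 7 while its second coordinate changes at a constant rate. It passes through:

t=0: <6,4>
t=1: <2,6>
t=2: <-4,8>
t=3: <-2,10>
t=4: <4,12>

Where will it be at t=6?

<-2,16>

The first coordinate travels 6 per step and bounces off the walls at -6 and 7.
  step 5: 4 → 4
  step 6: 4 → -2
The second coordinate changes by +2 each step: at step 6 it is 16.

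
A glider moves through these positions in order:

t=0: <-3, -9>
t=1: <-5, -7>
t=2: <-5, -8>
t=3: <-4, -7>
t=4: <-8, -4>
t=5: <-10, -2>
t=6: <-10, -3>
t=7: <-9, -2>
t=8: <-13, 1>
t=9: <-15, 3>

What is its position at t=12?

<-18, 6>

Differencing gives <-2, +2>, <+0, -1>, <+1, +1>, <-4, +3>, <-2, +2>, <+0, -1>, <+1, +1>, <-4, +3>, <-2, +2>. This is the pattern <-2, +2>, <+0, -1>, <+1, +1>, <-4, +3> repeated.
step 10: apply <+0, -1> → <-15, 2>
step 11: apply <+1, +1> → <-14, 3>
step 12: apply <-4, +3> → <-18, 6>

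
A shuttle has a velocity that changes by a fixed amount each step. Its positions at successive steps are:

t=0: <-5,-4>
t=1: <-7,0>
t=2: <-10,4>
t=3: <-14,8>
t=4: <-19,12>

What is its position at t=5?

First differences are <-2,+4>, <-3,+4>, <-4,+4>, <-5,+4>; their common second difference is <-1,+0> (constant acceleration).
step 5: <-19,12> + <-6,+4> → <-25,16>

<-25,16>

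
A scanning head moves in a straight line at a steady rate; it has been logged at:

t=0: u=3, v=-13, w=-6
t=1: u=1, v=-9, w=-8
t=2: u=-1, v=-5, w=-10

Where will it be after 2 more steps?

u=-5, v=3, w=-14

Each step adds (-2, +4, -2) to the position.
step 3: u=-1, v=-5, w=-10 + (-2, +4, -2) → u=-3, v=-1, w=-12
step 4: u=-3, v=-1, w=-12 + (-2, +4, -2) → u=-5, v=3, w=-14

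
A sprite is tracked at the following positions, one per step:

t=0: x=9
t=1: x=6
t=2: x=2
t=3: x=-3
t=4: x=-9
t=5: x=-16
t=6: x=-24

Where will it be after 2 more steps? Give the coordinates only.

Taking differences between consecutive positions: -3, -4, -5, -6, -7, -8. These grow by -1 each step.
step 7: -24 − 9 → x=-33
step 8: -33 − 10 → x=-43

x=-43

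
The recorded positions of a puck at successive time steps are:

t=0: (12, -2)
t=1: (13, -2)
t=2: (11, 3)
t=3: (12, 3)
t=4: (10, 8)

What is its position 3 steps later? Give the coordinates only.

Step-to-step displacements: (+1, +0), (-2, +5), (+1, +0), (-2, +5) — a repeating cycle of length 2.
step 5: apply (+1, +0) → (11, 8)
step 6: apply (-2, +5) → (9, 13)
step 7: apply (+1, +0) → (10, 13)

(10, 13)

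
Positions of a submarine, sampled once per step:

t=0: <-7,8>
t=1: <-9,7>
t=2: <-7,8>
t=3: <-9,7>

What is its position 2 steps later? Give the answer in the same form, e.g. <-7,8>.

Consecutive displacements <-2,-1>, <+2,+1>, <-2,-1> scale by a factor of -1 each step.
step 4: <-9,7> + <+2,+1> → <-7,8>
step 5: <-7,8> + <-2,-1> → <-9,7>

<-9,7>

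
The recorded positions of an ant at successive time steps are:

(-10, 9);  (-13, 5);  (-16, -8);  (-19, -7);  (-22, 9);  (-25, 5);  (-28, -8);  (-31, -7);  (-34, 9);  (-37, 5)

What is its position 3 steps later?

First: linear, -3 per step → -46 at step 12.
Second: cycles through 9, 5, -8, -7 every 4 steps. Step 12 lands at position 0 of the cycle → 9.

(-46, 9)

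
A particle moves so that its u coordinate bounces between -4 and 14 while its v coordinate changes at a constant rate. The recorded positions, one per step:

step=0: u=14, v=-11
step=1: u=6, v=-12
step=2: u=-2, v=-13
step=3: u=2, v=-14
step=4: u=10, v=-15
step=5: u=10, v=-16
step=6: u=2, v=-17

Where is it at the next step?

The u coordinate travels 8 per step and bounces off the walls at -4 and 14.
  step 7: 2 → -2
The v coordinate changes by -1 each step: at step 7 it is -18.

u=-2, v=-18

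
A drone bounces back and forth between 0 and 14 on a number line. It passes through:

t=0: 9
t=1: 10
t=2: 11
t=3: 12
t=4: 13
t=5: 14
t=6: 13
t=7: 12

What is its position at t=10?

9

The value travels 1 per step and bounces off the walls at 0 and 14.
  step 8: 12 → 11
  step 9: 11 → 10
  step 10: 10 → 9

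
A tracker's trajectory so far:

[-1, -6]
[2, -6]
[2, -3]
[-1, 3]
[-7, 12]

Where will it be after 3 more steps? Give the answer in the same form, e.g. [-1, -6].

[-43, 57]

Taking differences between consecutive positions: [+3, +0], [+0, +3], [-3, +6], [-6, +9]. These grow by [-3, +3] each step.
step 5: [-7, 12] + [-9, +12] → [-16, 24]
step 6: [-16, 24] + [-12, +15] → [-28, 39]
step 7: [-28, 39] + [-15, +18] → [-43, 57]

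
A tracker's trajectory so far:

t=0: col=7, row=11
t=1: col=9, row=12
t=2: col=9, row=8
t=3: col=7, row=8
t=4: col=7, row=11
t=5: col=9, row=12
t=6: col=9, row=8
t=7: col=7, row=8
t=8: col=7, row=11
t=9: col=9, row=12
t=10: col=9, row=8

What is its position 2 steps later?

Differencing gives (+2,+1), (+0,-4), (-2,+0), (+0,+3), (+2,+1), (+0,-4), (-2,+0), (+0,+3), (+2,+1), (+0,-4). This is the pattern (+2,+1), (+0,-4), (-2,+0), (+0,+3) repeated.
step 11: apply (-2,+0) → col=7, row=8
step 12: apply (+0,+3) → col=7, row=11

col=7, row=11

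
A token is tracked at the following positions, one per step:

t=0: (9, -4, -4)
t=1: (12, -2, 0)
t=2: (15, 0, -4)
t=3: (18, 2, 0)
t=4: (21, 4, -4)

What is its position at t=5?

The first coordinate changes by +3 each step, so at step 5 it is 9 + 5·(3) = 24.
The second coordinate changes by +2 each step, so at step 5 it is -4 + 5·(2) = 6.
The third coordinate repeats the cycle [-4, 0] with period 2; step 5 mod 2 = 1, giving 0.

(24, 6, 0)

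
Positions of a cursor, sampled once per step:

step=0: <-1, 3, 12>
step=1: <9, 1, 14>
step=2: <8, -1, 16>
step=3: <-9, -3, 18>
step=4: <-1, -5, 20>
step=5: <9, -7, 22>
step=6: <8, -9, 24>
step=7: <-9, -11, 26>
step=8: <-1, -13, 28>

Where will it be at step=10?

First: cycles through -1, 9, 8, -9 every 4 steps. Step 10 lands at position 2 of the cycle → 8.
Second: linear, -2 per step → -17 at step 10.
Third: linear, +2 per step → 32 at step 10.

<8, -17, 32>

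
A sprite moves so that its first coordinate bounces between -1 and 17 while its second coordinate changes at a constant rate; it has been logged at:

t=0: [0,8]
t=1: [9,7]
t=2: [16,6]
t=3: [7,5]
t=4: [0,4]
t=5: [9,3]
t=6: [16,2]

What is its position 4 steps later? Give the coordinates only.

[16,-2]

The first coordinate reflects between -1 and 17, moving 9 per step.
  step 7: 16 → 7
  step 8: 7 → 0
  step 9: 0 → 9
  step 10: 9 → 16
The second coordinate changes by -1 each step: at step 10 it is -2.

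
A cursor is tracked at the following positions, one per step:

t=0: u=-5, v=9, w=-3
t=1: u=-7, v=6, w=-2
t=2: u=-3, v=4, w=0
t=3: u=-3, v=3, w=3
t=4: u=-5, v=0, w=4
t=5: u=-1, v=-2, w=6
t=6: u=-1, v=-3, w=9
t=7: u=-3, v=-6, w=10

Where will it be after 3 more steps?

The moves between consecutive positions are (-2, -3, +1), (+4, -2, +2), (+0, -1, +3), (-2, -3, +1), (+4, -2, +2), (+0, -1, +3), (-2, -3, +1); they repeat the 3-cycle [(-2, -3, +1), (+4, -2, +2), (+0, -1, +3)].
step 8: apply (+4, -2, +2) → u=1, v=-8, w=12
step 9: apply (+0, -1, +3) → u=1, v=-9, w=15
step 10: apply (-2, -3, +1) → u=-1, v=-12, w=16

u=-1, v=-12, w=16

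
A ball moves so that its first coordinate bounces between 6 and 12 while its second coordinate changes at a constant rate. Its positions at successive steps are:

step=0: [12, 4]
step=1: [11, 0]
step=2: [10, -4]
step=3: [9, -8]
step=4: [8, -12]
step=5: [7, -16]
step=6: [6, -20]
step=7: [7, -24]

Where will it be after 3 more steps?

[10, -36]

The first coordinate travels 1 per step and bounces off the walls at 6 and 12.
  step 8: 7 → 8
  step 9: 8 → 9
  step 10: 9 → 10
The second coordinate changes by -4 each step: at step 10 it is -36.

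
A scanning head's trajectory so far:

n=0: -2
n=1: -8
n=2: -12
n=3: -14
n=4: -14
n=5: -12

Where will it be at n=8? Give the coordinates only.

Successive displacements: -6, -4, -2, +0, +2 — each changes by +2.
step 6: -12 + 4 → -8
step 7: -8 + 6 → -2
step 8: -2 + 8 → 6

6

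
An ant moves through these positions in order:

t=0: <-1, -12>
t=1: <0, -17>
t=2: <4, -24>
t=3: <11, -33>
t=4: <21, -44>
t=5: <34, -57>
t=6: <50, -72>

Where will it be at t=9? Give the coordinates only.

<116, -129>

First differences are <+1, -5>, <+4, -7>, <+7, -9>, <+10, -11>, <+13, -13>, <+16, -15>; their common second difference is <+3, -2> (constant acceleration).
step 7: <50, -72> + <+19, -17> → <69, -89>
step 8: <69, -89> + <+22, -19> → <91, -108>
step 9: <91, -108> + <+25, -21> → <116, -129>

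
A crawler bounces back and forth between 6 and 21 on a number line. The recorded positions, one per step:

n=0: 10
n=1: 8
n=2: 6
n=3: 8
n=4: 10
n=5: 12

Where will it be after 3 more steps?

18

The value reflects between 6 and 21, moving 2 per step.
  step 6: 12 → 14
  step 7: 14 → 16
  step 8: 16 → 18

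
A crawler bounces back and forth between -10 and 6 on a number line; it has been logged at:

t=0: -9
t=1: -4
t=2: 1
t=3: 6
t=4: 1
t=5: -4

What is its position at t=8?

The value reflects between -10 and 6, moving 5 per step.
  step 6: -4 → -9
  step 7: -9 → -6
  step 8: -6 → -1

-1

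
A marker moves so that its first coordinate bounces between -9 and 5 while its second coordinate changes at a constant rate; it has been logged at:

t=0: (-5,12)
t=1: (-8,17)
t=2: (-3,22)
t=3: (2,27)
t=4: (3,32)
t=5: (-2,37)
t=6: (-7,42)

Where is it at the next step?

(-6,47)

The first coordinate travels 5 per step and bounces off the walls at -9 and 5.
  step 7: -7 → -6
The second coordinate changes by +5 each step: at step 7 it is 47.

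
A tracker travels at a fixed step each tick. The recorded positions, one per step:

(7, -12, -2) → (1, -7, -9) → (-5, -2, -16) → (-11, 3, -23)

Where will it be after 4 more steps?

(-35, 23, -51)

Each step adds (-6, +5, -7) to the position.
step 4: (-11, 3, -23) + (-6, +5, -7) → (-17, 8, -30)
step 5: (-17, 8, -30) + (-6, +5, -7) → (-23, 13, -37)
step 6: (-23, 13, -37) + (-6, +5, -7) → (-29, 18, -44)
step 7: (-29, 18, -44) + (-6, +5, -7) → (-35, 23, -51)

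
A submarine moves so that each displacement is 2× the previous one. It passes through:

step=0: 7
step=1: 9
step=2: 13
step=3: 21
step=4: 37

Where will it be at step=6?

133

The jumps are +2, +4, +8, +16 — a geometric progression with ratio 2.
step 5: 37 + 32 → 69
step 6: 69 + 64 → 133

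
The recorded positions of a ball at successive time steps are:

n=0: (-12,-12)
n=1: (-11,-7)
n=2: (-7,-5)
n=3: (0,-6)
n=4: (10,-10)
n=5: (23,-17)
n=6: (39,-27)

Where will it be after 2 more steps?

First differences are (+1,+5), (+4,+2), (+7,-1), (+10,-4), (+13,-7), (+16,-10); their common second difference is (+3,-3) (constant acceleration).
step 7: (39,-27) + (+19,-13) → (58,-40)
step 8: (58,-40) + (+22,-16) → (80,-56)

(80,-56)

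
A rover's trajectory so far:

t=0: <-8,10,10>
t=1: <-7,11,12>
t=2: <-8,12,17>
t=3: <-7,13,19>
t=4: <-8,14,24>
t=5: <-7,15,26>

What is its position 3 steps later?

<-8,18,38>

Differencing gives <+1,+1,+2>, <-1,+1,+5>, <+1,+1,+2>, <-1,+1,+5>, <+1,+1,+2>. This is the pattern <+1,+1,+2>, <-1,+1,+5> repeated.
step 6: apply <-1,+1,+5> → <-8,16,31>
step 7: apply <+1,+1,+2> → <-7,17,33>
step 8: apply <-1,+1,+5> → <-8,18,38>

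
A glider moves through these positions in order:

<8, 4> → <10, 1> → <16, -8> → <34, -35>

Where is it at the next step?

Step-to-step displacements: <+2, -3>, <+6, -9>, <+18, -27>; each is 3× the previous.
step 4: <34, -35> + <+54, -81> → <88, -116>

<88, -116>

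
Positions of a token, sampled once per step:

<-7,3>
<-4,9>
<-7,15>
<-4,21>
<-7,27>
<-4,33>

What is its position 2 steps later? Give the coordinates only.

<-4,45>

The first coordinate repeats the cycle [-7, -4] with period 2; step 7 mod 2 = 1, giving -4.
The second coordinate changes by +6 each step, so at step 7 it is 3 + 7·(6) = 45.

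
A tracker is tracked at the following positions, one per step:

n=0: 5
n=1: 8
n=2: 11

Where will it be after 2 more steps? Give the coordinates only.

17

Constant displacement of +3 per step.
step 3: 11 + 3 → 14
step 4: 14 + 3 → 17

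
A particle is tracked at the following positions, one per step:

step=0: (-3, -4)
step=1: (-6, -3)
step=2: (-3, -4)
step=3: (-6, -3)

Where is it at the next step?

(-3, -4)

The jumps are (-3, +1), (+3, -1), (-3, +1) — a geometric progression with ratio -1.
step 4: (-6, -3) + (+3, -1) → (-3, -4)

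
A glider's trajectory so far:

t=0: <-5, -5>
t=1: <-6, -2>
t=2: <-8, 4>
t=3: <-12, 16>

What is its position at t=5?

Step-to-step displacements: <-1, +3>, <-2, +6>, <-4, +12>; each is 2× the previous.
step 4: <-12, 16> + <-8, +24> → <-20, 40>
step 5: <-20, 40> + <-16, +48> → <-36, 88>

<-36, 88>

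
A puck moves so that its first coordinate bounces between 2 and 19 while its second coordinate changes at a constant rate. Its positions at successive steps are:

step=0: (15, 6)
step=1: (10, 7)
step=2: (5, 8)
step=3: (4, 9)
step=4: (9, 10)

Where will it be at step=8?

(9, 14)

The first coordinate travels 5 per step and bounces off the walls at 2 and 19.
  step 5: 9 → 14
  step 6: 14 → 19
  step 7: 19 → 14
  step 8: 14 → 9
The second coordinate changes by +1 each step: at step 8 it is 14.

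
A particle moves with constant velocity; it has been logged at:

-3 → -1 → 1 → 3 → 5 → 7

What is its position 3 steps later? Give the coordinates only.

The position changes by +2 every step.
step 6: 7 + 2 → 9
step 7: 9 + 2 → 11
step 8: 11 + 2 → 13

13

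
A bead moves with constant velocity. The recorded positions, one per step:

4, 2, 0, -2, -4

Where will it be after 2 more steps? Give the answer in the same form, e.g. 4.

-8

Each step adds -2 to the position.
step 5: -4 − 2 → -6
step 6: -6 − 2 → -8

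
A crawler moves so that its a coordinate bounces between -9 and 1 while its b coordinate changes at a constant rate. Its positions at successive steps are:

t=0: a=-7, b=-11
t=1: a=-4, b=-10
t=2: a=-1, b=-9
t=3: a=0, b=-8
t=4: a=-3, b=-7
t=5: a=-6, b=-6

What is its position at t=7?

a=-6, b=-4

The a coordinate reflects between -9 and 1, moving 3 per step.
  step 6: -6 → -9
  step 7: -9 → -6
The b coordinate changes by +1 each step: at step 7 it is -4.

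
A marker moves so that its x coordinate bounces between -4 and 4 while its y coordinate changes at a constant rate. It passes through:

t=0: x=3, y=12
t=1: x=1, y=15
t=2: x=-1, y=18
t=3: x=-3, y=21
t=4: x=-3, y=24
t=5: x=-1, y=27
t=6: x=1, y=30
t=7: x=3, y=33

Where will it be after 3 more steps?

x=-1, y=42

The x coordinate reflects between -4 and 4, moving 2 per step.
  step 8: 3 → 3
  step 9: 3 → 1
  step 10: 1 → -1
The y coordinate changes by +3 each step: at step 10 it is 42.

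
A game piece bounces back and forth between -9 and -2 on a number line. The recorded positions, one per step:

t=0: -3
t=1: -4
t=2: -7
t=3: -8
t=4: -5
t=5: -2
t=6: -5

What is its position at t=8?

-7

The value reflects between -9 and -2, moving 3 per step.
  step 7: -5 → -8
  step 8: -8 → -7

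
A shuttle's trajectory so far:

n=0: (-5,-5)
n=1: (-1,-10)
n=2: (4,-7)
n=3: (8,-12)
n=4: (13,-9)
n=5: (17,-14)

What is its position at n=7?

The moves between consecutive positions are (+4,-5), (+5,+3), (+4,-5), (+5,+3), (+4,-5); they repeat the 2-cycle [(+4,-5), (+5,+3)].
step 6: apply (+5,+3) → (22,-11)
step 7: apply (+4,-5) → (26,-16)

(26,-16)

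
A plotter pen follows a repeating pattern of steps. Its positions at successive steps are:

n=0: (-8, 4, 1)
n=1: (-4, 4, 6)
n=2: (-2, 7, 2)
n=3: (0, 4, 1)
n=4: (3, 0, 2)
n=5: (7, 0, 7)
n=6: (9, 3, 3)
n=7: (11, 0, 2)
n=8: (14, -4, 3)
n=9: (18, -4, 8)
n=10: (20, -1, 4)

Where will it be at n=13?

Step-to-step displacements: (+4, +0, +5), (+2, +3, -4), (+2, -3, -1), (+3, -4, +1), (+4, +0, +5), (+2, +3, -4), (+2, -3, -1), (+3, -4, +1), (+4, +0, +5), (+2, +3, -4) — a repeating cycle of length 4.
step 11: apply (+2, -3, -1) → (22, -4, 3)
step 12: apply (+3, -4, +1) → (25, -8, 4)
step 13: apply (+4, +0, +5) → (29, -8, 9)

(29, -8, 9)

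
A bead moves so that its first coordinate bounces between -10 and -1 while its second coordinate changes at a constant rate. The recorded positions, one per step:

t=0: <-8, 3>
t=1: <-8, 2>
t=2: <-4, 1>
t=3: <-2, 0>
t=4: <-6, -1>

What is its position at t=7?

<-2, -4>

The first coordinate reflects between -10 and -1, moving 4 per step.
  step 5: -6 → -10
  step 6: -10 → -6
  step 7: -6 → -2
The second coordinate changes by -1 each step: at step 7 it is -4.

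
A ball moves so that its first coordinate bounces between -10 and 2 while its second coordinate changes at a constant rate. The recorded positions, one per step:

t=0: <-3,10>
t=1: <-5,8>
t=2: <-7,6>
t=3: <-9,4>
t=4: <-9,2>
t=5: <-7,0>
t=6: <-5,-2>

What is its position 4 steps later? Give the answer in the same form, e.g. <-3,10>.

<1,-10>

The first coordinate reflects between -10 and 2, moving 2 per step.
  step 7: -5 → -3
  step 8: -3 → -1
  step 9: -1 → 1
  step 10: 1 → 1
The second coordinate changes by -2 each step: at step 10 it is -10.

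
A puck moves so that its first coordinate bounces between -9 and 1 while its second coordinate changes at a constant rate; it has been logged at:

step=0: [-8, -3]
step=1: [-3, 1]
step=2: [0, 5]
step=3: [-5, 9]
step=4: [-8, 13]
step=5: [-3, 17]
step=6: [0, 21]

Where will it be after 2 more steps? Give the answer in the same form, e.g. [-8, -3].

The first coordinate travels 5 per step and bounces off the walls at -9 and 1.
  step 7: 0 → -5
  step 8: -5 → -8
The second coordinate changes by +4 each step: at step 8 it is 29.

[-8, 29]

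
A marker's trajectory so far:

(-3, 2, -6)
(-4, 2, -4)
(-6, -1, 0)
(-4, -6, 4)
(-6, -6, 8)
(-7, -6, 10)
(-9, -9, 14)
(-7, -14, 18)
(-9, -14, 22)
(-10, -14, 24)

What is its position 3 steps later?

(-12, -22, 36)

Step-to-step displacements: (-1, +0, +2), (-2, -3, +4), (+2, -5, +4), (-2, +0, +4), (-1, +0, +2), (-2, -3, +4), (+2, -5, +4), (-2, +0, +4), (-1, +0, +2) — a repeating cycle of length 4.
step 10: apply (-2, -3, +4) → (-12, -17, 28)
step 11: apply (+2, -5, +4) → (-10, -22, 32)
step 12: apply (-2, +0, +4) → (-12, -22, 36)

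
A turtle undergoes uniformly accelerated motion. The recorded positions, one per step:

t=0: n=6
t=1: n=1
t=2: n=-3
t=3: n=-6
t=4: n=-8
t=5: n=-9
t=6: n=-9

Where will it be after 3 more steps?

n=-3

Successive displacements: -5, -4, -3, -2, -1, +0 — each changes by +1.
step 7: -9 + 1 → n=-8
step 8: -8 + 2 → n=-6
step 9: -6 + 3 → n=-3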